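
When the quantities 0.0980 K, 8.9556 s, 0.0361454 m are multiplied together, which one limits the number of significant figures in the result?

0.0980 K

0.0980 K → 3 s.f.; 8.9556 s → 5 s.f.; 0.0361454 m → 6 s.f.
The fewest is 3 significant figures, from 0.0980 K.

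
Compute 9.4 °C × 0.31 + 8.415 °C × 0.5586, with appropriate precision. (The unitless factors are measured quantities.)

7.6 °C

9.4 × 0.31 = 2.914 → 2.9 °C (2 s.f., last digit at the 10^-1 place).
8.415 × 0.5586 = 4.700619 → 4.701 °C (4 s.f., last digit at the 10^-3 place).
Sum: 7.614619 °C; keep the coarser place, 10^-1.
Result: 7.6 °C.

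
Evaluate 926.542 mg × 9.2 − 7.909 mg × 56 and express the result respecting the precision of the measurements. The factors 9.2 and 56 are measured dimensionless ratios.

8.1 × 10^3 mg

926.542 × 9.2 = 8524.1864 → 8.5 × 10^3 mg (2 s.f., last digit at the 10^2 place).
7.909 × 56 = 442.904 → 4.4 × 10^2 mg (2 s.f., last digit at the 10^1 place).
Difference: 8081.2824 mg; keep the coarser place, 10^2.
Result: 8.1 × 10^3 mg.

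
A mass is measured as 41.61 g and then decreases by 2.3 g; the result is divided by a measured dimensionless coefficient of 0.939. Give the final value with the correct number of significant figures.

41.9 g

41.61 g − 2.3 g = 39.31 g; the difference is limited to 1 decimal place (3 s.f.).
Carrying full precision, 39.31 ÷ 0.939 = 41.863684771… g; 0.939 has 3 s.f., so the result keeps min(3, 3) = 3 s.f.
Rounded to 3 significant figures: 41.9 g.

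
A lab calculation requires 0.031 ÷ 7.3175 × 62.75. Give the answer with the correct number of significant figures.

0.031 ÷ 7.3175 × 62.75 = 0.265835326273…
Multiplication/division keeps the fewest significant figures: 0.031 → 2 s.f., 7.3175 → 5 s.f., 62.75 → 4 s.f.; limit is 2.
Rounded to 2 significant figures: 0.27.

0.27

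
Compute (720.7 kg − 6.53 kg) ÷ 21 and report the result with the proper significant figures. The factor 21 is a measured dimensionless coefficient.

34 kg

720.7 kg − 6.53 kg = 714.17 kg; the difference is limited to 1 decimal place (4 s.f.).
Carrying full precision, 714.17 ÷ 21 = 34.0080952381… kg; 21 has 2 s.f., so the result keeps min(4, 2) = 2 s.f.
Rounded to 2 significant figures: 34 kg.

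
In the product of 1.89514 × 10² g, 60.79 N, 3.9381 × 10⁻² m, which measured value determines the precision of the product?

1.89514 × 10² g → 6 s.f.; 60.79 N → 4 s.f.; 3.9381 × 10⁻² m → 5 s.f.
The fewest is 4 significant figures, from 60.79 N.

60.79 N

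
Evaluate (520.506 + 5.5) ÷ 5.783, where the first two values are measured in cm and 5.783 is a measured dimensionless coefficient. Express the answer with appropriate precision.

520.506 cm + 5.5 cm = 526.006 cm; the sum is limited to 1 decimal place (4 s.f.).
Carrying full precision, 526.006 ÷ 5.783 = 90.9572886045… cm; 5.783 has 4 s.f., so the result keeps min(4, 4) = 4 s.f.
Rounded to 4 significant figures: 90.96 cm.

90.96 cm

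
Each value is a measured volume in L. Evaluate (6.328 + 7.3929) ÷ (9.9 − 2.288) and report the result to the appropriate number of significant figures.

1.8

6.328 + 7.3929 = 13.7209, limited to 3 d.p. → 5 s.f.; 9.9 − 2.288 = 7.612, limited to 1 d.p. → 2 s.f.
Carrying full precision, 13.7209 ÷ 7.612 = 1.80253547031…; keep min(5, 2) = 2 s.f.
Rounded to 2 significant figures: 1.8.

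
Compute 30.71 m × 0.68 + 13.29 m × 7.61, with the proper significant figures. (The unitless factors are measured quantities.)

30.71 × 0.68 = 20.8828 → 21 m (2 s.f., last digit at the 10^0 place).
13.29 × 7.61 = 101.1369 → 101 m (3 s.f., last digit at the 10^0 place).
Sum: 122.0197 m; keep the coarser place, 10^0.
Result: 122 m.

122 m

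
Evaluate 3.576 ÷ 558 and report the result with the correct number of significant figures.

0.00641

3.576 ÷ 558 = 0.00640860215054…
Multiplication/division keeps the fewest significant figures: 3.576 → 4 s.f., 558 → 3 s.f.; limit is 3.
Rounded to 3 significant figures: 0.00641.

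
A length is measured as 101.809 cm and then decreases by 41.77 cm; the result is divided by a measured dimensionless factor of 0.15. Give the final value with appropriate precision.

4.0 × 10² cm

101.809 cm − 41.77 cm = 60.039 cm; the difference is limited to 2 decimal places (4 s.f.).
Carrying full precision, 60.039 ÷ 0.15 = 400.26 cm; 0.15 has 2 s.f., so the result keeps min(4, 2) = 2 s.f.
Rounded to 2 significant figures: 4.0 × 10² cm.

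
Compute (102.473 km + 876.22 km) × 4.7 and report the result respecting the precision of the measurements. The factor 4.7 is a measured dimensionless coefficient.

102.473 km + 876.22 km = 978.693 km; the sum is limited to 2 decimal places (5 s.f.).
Carrying full precision, 978.693 × 4.7 = 4599.8571 km; 4.7 has 2 s.f., so the result keeps min(5, 2) = 2 s.f.
Rounded to 2 significant figures: 4.6 × 10³ km.

4.6 × 10³ km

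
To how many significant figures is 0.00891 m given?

0.00891: leading zeros are not significant.

3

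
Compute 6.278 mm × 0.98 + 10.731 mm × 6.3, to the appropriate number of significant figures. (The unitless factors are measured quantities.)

6.278 × 0.98 = 6.15244 → 6.2 mm (2 s.f., last digit at the 10^-1 place).
10.731 × 6.3 = 67.6053 → 68 mm (2 s.f., last digit at the 10^0 place).
Sum: 73.75774 mm; keep the coarser place, 10^0.
Result: 74 mm.

74 mm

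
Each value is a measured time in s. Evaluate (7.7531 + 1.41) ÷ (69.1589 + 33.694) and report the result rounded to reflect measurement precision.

0.0891

7.7531 + 1.41 = 9.1631, limited to 2 d.p. → 3 s.f.; 69.1589 + 33.694 = 102.8529, limited to 3 d.p. → 6 s.f.
Carrying full precision, 9.1631 ÷ 102.8529 = 0.0890893693809…; keep min(3, 6) = 3 s.f.
Rounded to 3 significant figures: 0.0891.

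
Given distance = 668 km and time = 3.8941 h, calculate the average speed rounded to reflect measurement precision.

average speed = 668 km ÷ 3.8941 h = 171.541562877… km/h.
668 has 3 significant figures; 3.8941 has 5.
Division/multiplication keeps the fewest: 3 significant figures.
Rounded: 172 km/h.

172 km/h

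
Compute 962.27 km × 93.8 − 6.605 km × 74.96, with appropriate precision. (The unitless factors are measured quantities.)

962.27 × 93.8 = 90260.926 → 9.03 × 10⁴ km (3 s.f., last digit at the 10^2 place).
6.605 × 74.96 = 495.1108 → 495.1 km (4 s.f., last digit at the 10^-1 place).
Difference: 89765.8152 km; keep the coarser place, 10^2.
Result: 8.98 × 10⁴ km.

8.98 × 10⁴ km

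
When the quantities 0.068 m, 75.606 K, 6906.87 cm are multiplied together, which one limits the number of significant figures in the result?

0.068 m

0.068 m → 2 s.f.; 75.606 K → 5 s.f.; 6906.87 cm → 6 s.f.
The fewest is 2 significant figures, from 0.068 m.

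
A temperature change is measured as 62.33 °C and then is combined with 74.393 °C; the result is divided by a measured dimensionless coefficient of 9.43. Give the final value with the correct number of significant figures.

62.33 °C + 74.393 °C = 136.723 °C; the sum is limited to 2 decimal places (5 s.f.).
Carrying full precision, 136.723 ÷ 9.43 = 14.4987274655… °C; 9.43 has 3 s.f., so the result keeps min(5, 3) = 3 s.f.
Rounded to 3 significant figures: 14.5 °C.

14.5 °C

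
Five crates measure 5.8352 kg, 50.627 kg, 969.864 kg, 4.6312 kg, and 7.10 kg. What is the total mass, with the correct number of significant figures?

1038.06 kg

5.8352 kg + 50.627 kg + 969.864 kg + 4.6312 kg + 7.10 kg = 1038.0574 kg.
Addition/subtraction keeps the fewest decimal places: 5.8352 → 4 decimal places, 50.627 → 3 decimal places, 969.864 → 3 decimal places, 4.6312 → 4 decimal places, 7.10 → 2 decimal places; limit is 2.
Rounded to 2 decimal places: 1038.06 kg.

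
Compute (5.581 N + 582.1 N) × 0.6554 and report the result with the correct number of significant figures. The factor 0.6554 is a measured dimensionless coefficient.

385.2 N

5.581 N + 582.1 N = 587.681 N; the sum is limited to 1 decimal place (4 s.f.).
Carrying full precision, 587.681 × 0.6554 = 385.1661274 N; 0.6554 has 4 s.f., so the result keeps min(4, 4) = 4 s.f.
Rounded to 4 significant figures: 385.2 N.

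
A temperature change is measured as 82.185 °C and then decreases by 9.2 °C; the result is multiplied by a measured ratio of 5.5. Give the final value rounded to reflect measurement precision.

4.0 × 10² °C

82.185 °C − 9.2 °C = 72.985 °C; the difference is limited to 1 decimal place (3 s.f.).
Carrying full precision, 72.985 × 5.5 = 401.4175 °C; 5.5 has 2 s.f., so the result keeps min(3, 2) = 2 s.f.
Rounded to 2 significant figures: 4.0 × 10² °C.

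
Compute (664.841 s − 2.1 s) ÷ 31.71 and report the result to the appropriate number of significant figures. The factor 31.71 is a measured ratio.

664.841 s − 2.1 s = 662.741 s; the difference is limited to 1 decimal place (4 s.f.).
Carrying full precision, 662.741 ÷ 31.71 = 20.9000630716… s; 31.71 has 4 s.f., so the result keeps min(4, 4) = 4 s.f.
Rounded to 4 significant figures: 20.90 s.

20.90 s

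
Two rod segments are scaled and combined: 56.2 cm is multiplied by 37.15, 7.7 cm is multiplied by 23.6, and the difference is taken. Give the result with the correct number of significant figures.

56.2 × 37.15 = 2087.83 → 2.09 × 10^3 cm (3 s.f., last digit at the 10^1 place).
7.7 × 23.6 = 181.72 → 1.8 × 10^2 cm (2 s.f., last digit at the 10^1 place).
Difference: 1906.11 cm; keep the coarser place, 10^1.
Result: 1.91 × 10^3 cm.

1.91 × 10^3 cm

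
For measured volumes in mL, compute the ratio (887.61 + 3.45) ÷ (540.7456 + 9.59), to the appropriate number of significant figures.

887.61 + 3.45 = 891.06, limited to 2 d.p. → 5 s.f.; 540.7456 + 9.59 = 550.3356, limited to 2 d.p. → 5 s.f.
Carrying full precision, 891.06 ÷ 550.3356 = 1.61912113263…; keep min(5, 5) = 5 s.f.
Rounded to 5 significant figures: 1.6191.

1.6191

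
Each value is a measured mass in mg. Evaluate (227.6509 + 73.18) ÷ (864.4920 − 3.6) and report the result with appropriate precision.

227.6509 + 73.18 = 300.8309, limited to 2 d.p. → 5 s.f.; 864.4920 − 3.6 = 860.8920, limited to 1 d.p. → 4 s.f.
Carrying full precision, 300.8309 ÷ 860.8920 = 0.349440928711…; keep min(5, 4) = 4 s.f.
Rounded to 4 significant figures: 0.3494.

0.3494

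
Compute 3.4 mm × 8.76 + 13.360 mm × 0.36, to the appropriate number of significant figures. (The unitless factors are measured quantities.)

3.4 × 8.76 = 29.784 → 30. mm (2 s.f., last digit at the 10^0 place).
13.360 × 0.36 = 4.8096 → 4.8 mm (2 s.f., last digit at the 10^-1 place).
Sum: 34.5936 mm; keep the coarser place, 10^0.
Result: 35 mm.

35 mm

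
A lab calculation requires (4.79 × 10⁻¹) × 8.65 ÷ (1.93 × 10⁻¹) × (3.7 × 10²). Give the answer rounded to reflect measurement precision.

(4.79 × 10⁻¹) × 8.65 ÷ (1.93 × 10⁻¹) × (3.7 × 10²) = 7943.20984456…
Multiplication/division keeps the fewest significant figures: 4.79 × 10⁻¹ → 3 s.f., 8.65 → 3 s.f., 1.93 × 10⁻¹ → 3 s.f., 3.7 × 10² → 2 s.f.; limit is 2.
Rounded to 2 significant figures: 7.9 × 10³.

7.9 × 10³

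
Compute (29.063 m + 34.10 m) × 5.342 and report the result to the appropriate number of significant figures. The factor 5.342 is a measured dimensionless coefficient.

29.063 m + 34.10 m = 63.163 m; the sum is limited to 2 decimal places (4 s.f.).
Carrying full precision, 63.163 × 5.342 = 337.416746 m; 5.342 has 4 s.f., so the result keeps min(4, 4) = 4 s.f.
Rounded to 4 significant figures: 337.4 m.

337.4 m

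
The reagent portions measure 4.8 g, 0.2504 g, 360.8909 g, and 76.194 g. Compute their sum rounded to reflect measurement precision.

442.1 g

4.8 g + 0.2504 g + 360.8909 g + 76.194 g = 442.1353 g.
Addition/subtraction keeps the fewest decimal places: 4.8 → 1 decimal place, 0.2504 → 4 decimal places, 360.8909 → 4 decimal places, 76.194 → 3 decimal places; limit is 1.
Rounded to 1 decimal place: 442.1 g.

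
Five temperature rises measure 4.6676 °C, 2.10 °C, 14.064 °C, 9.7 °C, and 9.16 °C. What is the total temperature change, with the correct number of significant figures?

4.6676 °C + 2.10 °C + 14.064 °C + 9.7 °C + 9.16 °C = 39.6916 °C.
Addition/subtraction keeps the fewest decimal places: 4.6676 → 4 decimal places, 2.10 → 2 decimal places, 14.064 → 3 decimal places, 9.7 → 1 decimal place, 9.16 → 2 decimal places; limit is 1.
Rounded to 1 decimal place: 39.7 °C.

39.7 °C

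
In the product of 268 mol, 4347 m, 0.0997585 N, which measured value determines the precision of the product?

268 mol

268 mol → 3 s.f.; 4347 m → 4 s.f.; 0.0997585 N → 6 s.f.
The fewest is 3 significant figures, from 268 mol.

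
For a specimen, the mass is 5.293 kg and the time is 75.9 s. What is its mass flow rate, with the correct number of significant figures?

mass flow rate = 5.293 kg ÷ 75.9 s = 0.0697364953887… kg/s.
5.293 has 4 significant figures; 75.9 has 3.
Division/multiplication keeps the fewest: 3 significant figures.
Rounded: 0.0697 kg/s.

0.0697 kg/s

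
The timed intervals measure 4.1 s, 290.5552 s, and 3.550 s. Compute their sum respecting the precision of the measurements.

298.2 s

4.1 s + 290.5552 s + 3.550 s = 298.2052 s.
Addition/subtraction keeps the fewest decimal places: 4.1 → 1 decimal place, 290.5552 → 4 decimal places, 3.550 → 3 decimal places; limit is 1.
Rounded to 1 decimal place: 298.2 s.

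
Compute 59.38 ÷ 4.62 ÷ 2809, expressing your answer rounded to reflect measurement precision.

59.38 ÷ 4.62 ÷ 2809 = 0.00457558342927…
Multiplication/division keeps the fewest significant figures: 59.38 → 4 s.f., 4.62 → 3 s.f., 2809 → 4 s.f.; limit is 3.
Rounded to 3 significant figures: 0.00458.

0.00458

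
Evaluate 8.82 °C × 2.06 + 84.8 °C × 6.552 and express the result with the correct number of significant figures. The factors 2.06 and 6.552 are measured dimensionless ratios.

8.82 × 2.06 = 18.1692 → 18.2 °C (3 s.f., last digit at the 10^-1 place).
84.8 × 6.552 = 555.6096 → 556 °C (3 s.f., last digit at the 10^0 place).
Sum: 573.7788 °C; keep the coarser place, 10^0.
Result: 574 °C.

574 °C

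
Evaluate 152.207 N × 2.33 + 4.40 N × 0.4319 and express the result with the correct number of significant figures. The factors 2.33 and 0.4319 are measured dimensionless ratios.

357 N

152.207 × 2.33 = 354.64231 → 355 N (3 s.f., last digit at the 10^0 place).
4.40 × 0.4319 = 1.90036 → 1.90 N (3 s.f., last digit at the 10^-2 place).
Sum: 356.54267 N; keep the coarser place, 10^0.
Result: 357 N.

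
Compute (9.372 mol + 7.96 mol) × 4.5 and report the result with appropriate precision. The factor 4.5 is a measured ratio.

9.372 mol + 7.96 mol = 17.332 mol; the sum is limited to 2 decimal places (4 s.f.).
Carrying full precision, 17.332 × 4.5 = 77.994 mol; 4.5 has 2 s.f., so the result keeps min(4, 2) = 2 s.f.
Rounded to 2 significant figures: 78 mol.

78 mol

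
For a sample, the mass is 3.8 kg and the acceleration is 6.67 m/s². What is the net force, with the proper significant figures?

25 N

net force = 3.8 kg × 6.67 m/s² = 25.346 N.
3.8 has 2 significant figures; 6.67 has 3.
Division/multiplication keeps the fewest: 2 significant figures.
Rounded: 25 N.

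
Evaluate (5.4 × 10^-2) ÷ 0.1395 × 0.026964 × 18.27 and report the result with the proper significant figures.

0.19

(5.4 × 10^-2) ÷ 0.1395 × 0.026964 × 18.27 = 0.190696366452…
Multiplication/division keeps the fewest significant figures: 5.4 × 10^-2 → 2 s.f., 0.1395 → 4 s.f., 0.026964 → 5 s.f., 18.27 → 4 s.f.; limit is 2.
Rounded to 2 significant figures: 0.19.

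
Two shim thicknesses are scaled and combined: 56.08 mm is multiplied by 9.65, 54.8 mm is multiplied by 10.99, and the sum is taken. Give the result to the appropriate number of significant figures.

1143 mm

56.08 × 9.65 = 541.172 → 541 mm (3 s.f., last digit at the 10^0 place).
54.8 × 10.99 = 602.252 → 602 mm (3 s.f., last digit at the 10^0 place).
Sum: 1143.424 mm; keep the coarser place, 10^0.
Result: 1143 mm.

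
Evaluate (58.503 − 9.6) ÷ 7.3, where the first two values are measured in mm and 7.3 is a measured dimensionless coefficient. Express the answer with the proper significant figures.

58.503 mm − 9.6 mm = 48.903 mm; the difference is limited to 1 decimal place (3 s.f.).
Carrying full precision, 48.903 ÷ 7.3 = 6.69904109589… mm; 7.3 has 2 s.f., so the result keeps min(3, 2) = 2 s.f.
Rounded to 2 significant figures: 6.7 mm.

6.7 mm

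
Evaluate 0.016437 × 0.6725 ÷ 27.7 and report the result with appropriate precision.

3.99 × 10⁻⁴

0.016437 × 0.6725 ÷ 27.7 = 0.000399057129964…
Multiplication/division keeps the fewest significant figures: 0.016437 → 5 s.f., 0.6725 → 4 s.f., 27.7 → 3 s.f.; limit is 3.
Rounded to 3 significant figures: 3.99 × 10⁻⁴.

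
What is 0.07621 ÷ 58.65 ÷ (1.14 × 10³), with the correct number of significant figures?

1.14 × 10⁻⁶

0.07621 ÷ 58.65 ÷ (1.14 × 10³) = 0.00000113982740312…
Multiplication/division keeps the fewest significant figures: 0.07621 → 4 s.f., 58.65 → 4 s.f., 1.14 × 10³ → 3 s.f.; limit is 3.
Rounded to 3 significant figures: 1.14 × 10⁻⁶.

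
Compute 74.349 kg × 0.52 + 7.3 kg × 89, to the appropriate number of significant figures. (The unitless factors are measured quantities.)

74.349 × 0.52 = 38.66148 → 39 kg (2 s.f., last digit at the 10^0 place).
7.3 × 89 = 649.7 → 6.5 × 10^2 kg (2 s.f., last digit at the 10^1 place).
Sum: 688.36148 kg; keep the coarser place, 10^1.
Result: 6.9 × 10^2 kg.

6.9 × 10^2 kg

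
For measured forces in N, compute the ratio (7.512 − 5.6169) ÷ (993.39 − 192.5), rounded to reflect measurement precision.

7.512 − 5.6169 = 1.8951, limited to 3 d.p. → 4 s.f.; 993.39 − 192.5 = 800.89, limited to 1 d.p. → 4 s.f.
Carrying full precision, 1.8951 ÷ 800.89 = 0.00236624255516…; keep min(4, 4) = 4 s.f.
Rounded to 4 significant figures: 0.002366.

0.002366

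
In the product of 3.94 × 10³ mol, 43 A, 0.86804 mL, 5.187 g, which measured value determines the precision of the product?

43 A

3.94 × 10³ mol → 3 s.f.; 43 A → 2 s.f.; 0.86804 mL → 5 s.f.; 5.187 g → 4 s.f.
The fewest is 2 significant figures, from 43 A.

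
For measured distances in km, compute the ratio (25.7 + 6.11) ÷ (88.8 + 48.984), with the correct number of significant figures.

25.7 + 6.11 = 31.81, limited to 1 d.p. → 3 s.f.; 88.8 + 48.984 = 137.784, limited to 1 d.p. → 4 s.f.
Carrying full precision, 31.81 ÷ 137.784 = 0.230868605934…; keep min(3, 4) = 3 s.f.
Rounded to 3 significant figures: 0.231.

0.231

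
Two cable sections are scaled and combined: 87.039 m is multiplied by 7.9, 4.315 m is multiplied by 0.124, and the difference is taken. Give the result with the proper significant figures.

6.9 × 10^2 m

87.039 × 7.9 = 687.6081 → 6.9 × 10^2 m (2 s.f., last digit at the 10^1 place).
4.315 × 0.124 = 0.53506 → 0.535 m (3 s.f., last digit at the 10^-3 place).
Difference: 687.07304 m; keep the coarser place, 10^1.
Result: 6.9 × 10^2 m.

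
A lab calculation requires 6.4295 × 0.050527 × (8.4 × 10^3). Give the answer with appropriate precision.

6.4295 × 0.050527 × (8.4 × 10^3) = 2728.8521106
Multiplication/division keeps the fewest significant figures: 6.4295 → 5 s.f., 0.050527 → 5 s.f., 8.4 × 10^3 → 2 s.f.; limit is 2.
Rounded to 2 significant figures: 2.7 × 10^3.

2.7 × 10^3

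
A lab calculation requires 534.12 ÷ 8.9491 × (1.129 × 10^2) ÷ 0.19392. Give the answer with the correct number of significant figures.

3.475 × 10^4

534.12 ÷ 8.9491 × (1.129 × 10^2) ÷ 0.19392 = 34748.0804807…
Multiplication/division keeps the fewest significant figures: 534.12 → 5 s.f., 8.9491 → 5 s.f., 1.129 × 10^2 → 4 s.f., 0.19392 → 5 s.f.; limit is 4.
Rounded to 4 significant figures: 3.475 × 10^4.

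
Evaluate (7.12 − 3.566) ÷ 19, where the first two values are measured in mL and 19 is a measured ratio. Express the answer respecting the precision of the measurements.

7.12 mL − 3.566 mL = 3.554 mL; the difference is limited to 2 decimal places (3 s.f.).
Carrying full precision, 3.554 ÷ 19 = 0.187052631579… mL; 19 has 2 s.f., so the result keeps min(3, 2) = 2 s.f.
Rounded to 2 significant figures: 0.19 mL.

0.19 mL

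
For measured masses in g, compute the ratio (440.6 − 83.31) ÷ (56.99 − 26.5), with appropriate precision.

11.7

440.6 − 83.31 = 357.29, limited to 1 d.p. → 4 s.f.; 56.99 − 26.5 = 30.49, limited to 1 d.p. → 3 s.f.
Carrying full precision, 357.29 ÷ 30.49 = 11.7182682847…; keep min(4, 3) = 3 s.f.
Rounded to 3 significant figures: 11.7.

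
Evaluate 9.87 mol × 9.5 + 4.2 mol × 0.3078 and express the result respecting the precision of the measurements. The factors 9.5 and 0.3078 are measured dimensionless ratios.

95 mol

9.87 × 9.5 = 93.765 → 94 mol (2 s.f., last digit at the 10^0 place).
4.2 × 0.3078 = 1.29276 → 1.3 mol (2 s.f., last digit at the 10^-1 place).
Sum: 95.05776 mol; keep the coarser place, 10^0.
Result: 95 mol.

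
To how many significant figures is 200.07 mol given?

5

200.07: zeros between nonzero digits are significant.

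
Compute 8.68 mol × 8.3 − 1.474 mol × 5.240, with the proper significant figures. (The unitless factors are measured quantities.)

8.68 × 8.3 = 72.044 → 72 mol (2 s.f., last digit at the 10^0 place).
1.474 × 5.240 = 7.72376 → 7.724 mol (4 s.f., last digit at the 10^-3 place).
Difference: 64.32024 mol; keep the coarser place, 10^0.
Result: 64 mol.

64 mol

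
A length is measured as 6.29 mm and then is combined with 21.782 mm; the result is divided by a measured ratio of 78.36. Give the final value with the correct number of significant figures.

6.29 mm + 21.782 mm = 28.072 mm; the sum is limited to 2 decimal places (4 s.f.).
Carrying full precision, 28.072 ÷ 78.36 = 0.358244002042… mm; 78.36 has 4 s.f., so the result keeps min(4, 4) = 4 s.f.
Rounded to 4 significant figures: 0.3582 mm.

0.3582 mm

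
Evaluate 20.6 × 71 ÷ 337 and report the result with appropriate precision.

4.3

20.6 × 71 ÷ 337 = 4.34005934718…
Multiplication/division keeps the fewest significant figures: 20.6 → 3 s.f., 71 → 2 s.f., 337 → 3 s.f.; limit is 2.
Rounded to 2 significant figures: 4.3.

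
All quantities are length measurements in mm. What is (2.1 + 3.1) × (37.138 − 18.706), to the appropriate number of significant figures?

2.1 + 3.1 = 5.2, limited to 1 d.p. → 2 s.f.; 37.138 − 18.706 = 18.432, limited to 3 d.p. → 5 s.f.
Carrying full precision, 5.2 × 18.432 = 95.8464; keep min(2, 5) = 2 s.f.
Rounded to 2 significant figures: 96 mm².

96 mm²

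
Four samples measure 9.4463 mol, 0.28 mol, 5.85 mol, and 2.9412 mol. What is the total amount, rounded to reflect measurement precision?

9.4463 mol + 0.28 mol + 5.85 mol + 2.9412 mol = 18.5175 mol.
Addition/subtraction keeps the fewest decimal places: 9.4463 → 4 decimal places, 0.28 → 2 decimal places, 5.85 → 2 decimal places, 2.9412 → 4 decimal places; limit is 2.
Rounded to 2 decimal places: 18.52 mol.

18.52 mol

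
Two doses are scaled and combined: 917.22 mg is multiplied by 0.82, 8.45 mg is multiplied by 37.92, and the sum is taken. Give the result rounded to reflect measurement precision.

1.07 × 10³ mg

917.22 × 0.82 = 752.1204 → 7.5 × 10² mg (2 s.f., last digit at the 10^1 place).
8.45 × 37.92 = 320.424 → 320. mg (3 s.f., last digit at the 10^0 place).
Sum: 1072.5444 mg; keep the coarser place, 10^1.
Result: 1.07 × 10³ mg.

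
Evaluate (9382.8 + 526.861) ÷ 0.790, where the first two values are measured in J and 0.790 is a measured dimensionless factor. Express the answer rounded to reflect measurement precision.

9382.8 J + 526.861 J = 9909.661 J; the sum is limited to 1 decimal place (5 s.f.).
Carrying full precision, 9909.661 ÷ 0.790 = 12543.8746835… J; 0.790 has 3 s.f., so the result keeps min(5, 3) = 3 s.f.
Rounded to 3 significant figures: 1.25 × 10^4 J.

1.25 × 10^4 J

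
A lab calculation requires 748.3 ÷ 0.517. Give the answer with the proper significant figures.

748.3 ÷ 0.517 = 1447.38878143…
Multiplication/division keeps the fewest significant figures: 748.3 → 4 s.f., 0.517 → 3 s.f.; limit is 3.
Rounded to 3 significant figures: 1.45 × 10^3.

1.45 × 10^3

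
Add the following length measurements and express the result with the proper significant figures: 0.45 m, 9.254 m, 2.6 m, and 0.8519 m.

13.2 m

0.45 m + 9.254 m + 2.6 m + 0.8519 m = 13.1559 m.
Addition/subtraction keeps the fewest decimal places: 0.45 → 2 decimal places, 9.254 → 3 decimal places, 2.6 → 1 decimal place, 0.8519 → 4 decimal places; limit is 1.
Rounded to 1 decimal place: 13.2 m.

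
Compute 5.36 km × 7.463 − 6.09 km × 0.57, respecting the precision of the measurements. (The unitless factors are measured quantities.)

36.5 km

5.36 × 7.463 = 40.00168 → 40.0 km (3 s.f., last digit at the 10^-1 place).
6.09 × 0.57 = 3.4713 → 3.5 km (2 s.f., last digit at the 10^-1 place).
Difference: 36.53038 km; keep the coarser place, 10^-1.
Result: 36.5 km.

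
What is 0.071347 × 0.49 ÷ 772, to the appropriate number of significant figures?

4.5 × 10^-5

0.071347 × 0.49 ÷ 772 = 0.0000452850129534…
Multiplication/division keeps the fewest significant figures: 0.071347 → 5 s.f., 0.49 → 2 s.f., 772 → 3 s.f.; limit is 2.
Rounded to 2 significant figures: 4.5 × 10^-5.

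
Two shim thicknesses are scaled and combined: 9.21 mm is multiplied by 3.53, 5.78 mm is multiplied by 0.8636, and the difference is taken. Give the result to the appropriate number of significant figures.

9.21 × 3.53 = 32.5113 → 32.5 mm (3 s.f., last digit at the 10^-1 place).
5.78 × 0.8636 = 4.991608 → 4.99 mm (3 s.f., last digit at the 10^-2 place).
Difference: 27.519692 mm; keep the coarser place, 10^-1.
Result: 27.5 mm.

27.5 mm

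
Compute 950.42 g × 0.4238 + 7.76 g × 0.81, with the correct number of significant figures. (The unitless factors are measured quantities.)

950.42 × 0.4238 = 402.787996 → 402.8 g (4 s.f., last digit at the 10^-1 place).
7.76 × 0.81 = 6.2856 → 6.3 g (2 s.f., last digit at the 10^-1 place).
Sum: 409.073596 g; keep the coarser place, 10^-1.
Result: 409.1 g.

409.1 g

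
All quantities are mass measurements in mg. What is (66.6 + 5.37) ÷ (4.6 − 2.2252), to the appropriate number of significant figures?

3.0 × 10¹

66.6 + 5.37 = 71.97, limited to 1 d.p. → 3 s.f.; 4.6 − 2.2252 = 2.3748, limited to 1 d.p. → 2 s.f.
Carrying full precision, 71.97 ÷ 2.3748 = 30.3057099545…; keep min(3, 2) = 2 s.f.
Rounded to 2 significant figures: 3.0 × 10¹.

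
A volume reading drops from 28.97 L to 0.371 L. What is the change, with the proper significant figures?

28.97 L − 0.371 L = 28.599 L.
Addition/subtraction keeps the fewest decimal places: 28.97 → 2 decimal places, 0.371 → 3 decimal places; limit is 2.
Rounded to 2 decimal places: 28.60 L.

28.60 L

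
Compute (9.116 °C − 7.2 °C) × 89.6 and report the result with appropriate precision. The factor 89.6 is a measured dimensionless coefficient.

1.7 × 10² °C

9.116 °C − 7.2 °C = 1.916 °C; the difference is limited to 1 decimal place (2 s.f.).
Carrying full precision, 1.916 × 89.6 = 171.6736 °C; 89.6 has 3 s.f., so the result keeps min(2, 3) = 2 s.f.
Rounded to 2 significant figures: 1.7 × 10² °C.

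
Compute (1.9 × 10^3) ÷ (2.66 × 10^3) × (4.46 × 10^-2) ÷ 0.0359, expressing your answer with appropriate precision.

(1.9 × 10^3) ÷ (2.66 × 10^3) × (4.46 × 10^-2) ÷ 0.0359 = 0.887385594906…
Multiplication/division keeps the fewest significant figures: 1.9 × 10^3 → 2 s.f., 2.66 × 10^3 → 3 s.f., 4.46 × 10^-2 → 3 s.f., 0.0359 → 3 s.f.; limit is 2.
Rounded to 2 significant figures: 0.89.

0.89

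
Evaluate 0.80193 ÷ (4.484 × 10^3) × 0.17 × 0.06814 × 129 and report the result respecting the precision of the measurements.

2.7 × 10^-4

0.80193 ÷ (4.484 × 10^3) × 0.17 × 0.06814 × 129 = 0.000267246248592…
Multiplication/division keeps the fewest significant figures: 0.80193 → 5 s.f., 4.484 × 10^3 → 4 s.f., 0.17 → 2 s.f., 0.06814 → 4 s.f., 129 → 3 s.f.; limit is 2.
Rounded to 2 significant figures: 2.7 × 10^-4.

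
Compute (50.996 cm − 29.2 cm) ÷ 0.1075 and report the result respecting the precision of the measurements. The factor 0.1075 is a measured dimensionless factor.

50.996 cm − 29.2 cm = 21.796 cm; the difference is limited to 1 decimal place (3 s.f.).
Carrying full precision, 21.796 ÷ 0.1075 = 202.753488372… cm; 0.1075 has 4 s.f., so the result keeps min(3, 4) = 3 s.f.
Rounded to 3 significant figures: 203 cm.

203 cm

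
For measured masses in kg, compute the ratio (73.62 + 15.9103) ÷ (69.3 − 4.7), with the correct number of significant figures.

73.62 + 15.9103 = 89.5303, limited to 2 d.p. → 4 s.f.; 69.3 − 4.7 = 64.6, limited to 1 d.p. → 3 s.f.
Carrying full precision, 89.5303 ÷ 64.6 = 1.38591795666…; keep min(4, 3) = 3 s.f.
Rounded to 3 significant figures: 1.39.

1.39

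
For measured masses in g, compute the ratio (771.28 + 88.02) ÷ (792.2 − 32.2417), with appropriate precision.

771.28 + 88.02 = 859.30, limited to 2 d.p. → 5 s.f.; 792.2 − 32.2417 = 759.9583, limited to 1 d.p. → 4 s.f.
Carrying full precision, 859.30 ÷ 759.9583 = 1.13071993555…; keep min(5, 4) = 4 s.f.
Rounded to 4 significant figures: 1.131.

1.131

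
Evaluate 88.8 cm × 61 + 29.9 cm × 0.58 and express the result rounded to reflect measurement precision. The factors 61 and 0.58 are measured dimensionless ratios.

88.8 × 61 = 5416.8 → 5.4 × 10^3 cm (2 s.f., last digit at the 10^2 place).
29.9 × 0.58 = 17.342 → 17 cm (2 s.f., last digit at the 10^0 place).
Sum: 5434.142 cm; keep the coarser place, 10^2.
Result: 5.4 × 10^3 cm.

5.4 × 10^3 cm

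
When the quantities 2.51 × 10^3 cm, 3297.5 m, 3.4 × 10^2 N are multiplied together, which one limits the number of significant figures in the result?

3.4 × 10^2 N

2.51 × 10^3 cm → 3 s.f.; 3297.5 m → 5 s.f.; 3.4 × 10^2 N → 2 s.f.
The fewest is 2 significant figures, from 3.4 × 10^2 N.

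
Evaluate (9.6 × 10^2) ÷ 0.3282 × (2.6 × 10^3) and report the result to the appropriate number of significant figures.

7.6 × 10^6

(9.6 × 10^2) ÷ 0.3282 × (2.6 × 10^3) = 7605118.82998…
Multiplication/division keeps the fewest significant figures: 9.6 × 10^2 → 2 s.f., 0.3282 → 4 s.f., 2.6 × 10^3 → 2 s.f.; limit is 2.
Rounded to 2 significant figures: 7.6 × 10^6.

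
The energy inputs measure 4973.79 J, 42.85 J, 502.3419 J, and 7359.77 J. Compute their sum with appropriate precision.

12878.75 J

4973.79 J + 42.85 J + 502.3419 J + 7359.77 J = 12878.7519 J.
Addition/subtraction keeps the fewest decimal places: 4973.79 → 2 decimal places, 42.85 → 2 decimal places, 502.3419 → 4 decimal places, 7359.77 → 2 decimal places; limit is 2.
Rounded to 2 decimal places: 12878.75 J.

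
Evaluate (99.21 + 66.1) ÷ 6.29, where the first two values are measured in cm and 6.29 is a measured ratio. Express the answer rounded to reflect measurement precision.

99.21 cm + 66.1 cm = 165.31 cm; the sum is limited to 1 decimal place (4 s.f.).
Carrying full precision, 165.31 ÷ 6.29 = 26.2813990461… cm; 6.29 has 3 s.f., so the result keeps min(4, 3) = 3 s.f.
Rounded to 3 significant figures: 26.3 cm.

26.3 cm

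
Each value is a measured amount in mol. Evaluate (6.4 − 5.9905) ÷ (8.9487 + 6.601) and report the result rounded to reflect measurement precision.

6.4 − 5.9905 = 0.4095, limited to 1 d.p. → 1 s.f.; 8.9487 + 6.601 = 15.5497, limited to 3 d.p. → 5 s.f.
Carrying full precision, 0.4095 ÷ 15.5497 = 0.0263349132138…; keep min(1, 5) = 1 s.f.
Rounded to 1 significant figure: 0.03.

0.03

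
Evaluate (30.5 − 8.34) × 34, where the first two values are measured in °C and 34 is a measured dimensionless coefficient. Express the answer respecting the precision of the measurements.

30.5 °C − 8.34 °C = 22.16 °C; the difference is limited to 1 decimal place (3 s.f.).
Carrying full precision, 22.16 × 34 = 753.44 °C; 34 has 2 s.f., so the result keeps min(3, 2) = 2 s.f.
Rounded to 2 significant figures: 7.5 × 10^2 °C.

7.5 × 10^2 °C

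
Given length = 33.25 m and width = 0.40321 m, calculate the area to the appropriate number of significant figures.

13.41 m²

area = 33.25 m × 0.40321 m = 13.4067325 m².
33.25 has 4 significant figures; 0.40321 has 5.
Division/multiplication keeps the fewest: 4 significant figures.
Rounded: 13.41 m².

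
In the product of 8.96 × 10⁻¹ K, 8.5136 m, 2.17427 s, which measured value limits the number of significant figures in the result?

8.96 × 10⁻¹ K

8.96 × 10⁻¹ K → 3 s.f.; 8.5136 m → 5 s.f.; 2.17427 s → 6 s.f.
The fewest is 3 significant figures, from 8.96 × 10⁻¹ K.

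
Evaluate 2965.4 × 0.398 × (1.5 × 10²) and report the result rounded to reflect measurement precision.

1.8 × 10⁵

2965.4 × 0.398 × (1.5 × 10²) = 177034.38
Multiplication/division keeps the fewest significant figures: 2965.4 → 5 s.f., 0.398 → 3 s.f., 1.5 × 10² → 2 s.f.; limit is 2.
Rounded to 2 significant figures: 1.8 × 10⁵.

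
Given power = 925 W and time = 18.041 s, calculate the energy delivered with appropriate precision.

energy delivered = 925 W × 18.041 s = 16687.925 J.
925 has 3 significant figures; 18.041 has 5.
Division/multiplication keeps the fewest: 3 significant figures.
Rounded: 1.67 × 10⁴ J.

1.67 × 10⁴ J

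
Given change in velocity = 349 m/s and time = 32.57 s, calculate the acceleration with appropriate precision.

acceleration = 349 m/s ÷ 32.57 s = 10.7153822536… m/s².
349 has 3 significant figures; 32.57 has 4.
Division/multiplication keeps the fewest: 3 significant figures.
Rounded: 10.7 m/s².

10.7 m/s²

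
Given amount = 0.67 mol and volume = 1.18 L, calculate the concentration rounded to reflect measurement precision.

0.57 mol/L

concentration = 0.67 mol ÷ 1.18 L = 0.567796610169… mol/L.
0.67 has 2 significant figures; 1.18 has 3.
Division/multiplication keeps the fewest: 2 significant figures.
Rounded: 0.57 mol/L.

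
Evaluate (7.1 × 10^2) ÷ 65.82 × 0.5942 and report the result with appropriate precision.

6.4

(7.1 × 10^2) ÷ 65.82 × 0.5942 = 6.4096323306…
Multiplication/division keeps the fewest significant figures: 7.1 × 10^2 → 2 s.f., 65.82 → 4 s.f., 0.5942 → 4 s.f.; limit is 2.
Rounded to 2 significant figures: 6.4.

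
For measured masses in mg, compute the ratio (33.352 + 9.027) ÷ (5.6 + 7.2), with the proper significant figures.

3.31

33.352 + 9.027 = 42.379, limited to 3 d.p. → 5 s.f.; 5.6 + 7.2 = 12.8, limited to 1 d.p. → 3 s.f.
Carrying full precision, 42.379 ÷ 12.8 = 3.310859375; keep min(5, 3) = 3 s.f.
Rounded to 3 significant figures: 3.31.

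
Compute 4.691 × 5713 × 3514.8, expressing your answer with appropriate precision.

4.691 × 5713 × 3514.8 = 94195525.8084
Multiplication/division keeps the fewest significant figures: 4.691 → 4 s.f., 5713 → 4 s.f., 3514.8 → 5 s.f.; limit is 4.
Rounded to 4 significant figures: 9.420 × 10^7.

9.420 × 10^7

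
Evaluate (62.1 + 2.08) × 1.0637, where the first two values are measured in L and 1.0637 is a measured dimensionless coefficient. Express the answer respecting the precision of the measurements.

62.1 L + 2.08 L = 64.18 L; the sum is limited to 1 decimal place (3 s.f.).
Carrying full precision, 64.18 × 1.0637 = 68.268266 L; 1.0637 has 5 s.f., so the result keeps min(3, 5) = 3 s.f.
Rounded to 3 significant figures: 68.3 L.

68.3 L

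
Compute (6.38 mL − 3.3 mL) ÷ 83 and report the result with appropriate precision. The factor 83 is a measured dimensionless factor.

3.7 × 10^-2 mL

6.38 mL − 3.3 mL = 3.08 mL; the difference is limited to 1 decimal place (2 s.f.).
Carrying full precision, 3.08 ÷ 83 = 0.0371084337349… mL; 83 has 2 s.f., so the result keeps min(2, 2) = 2 s.f.
Rounded to 2 significant figures: 3.7 × 10^-2 mL.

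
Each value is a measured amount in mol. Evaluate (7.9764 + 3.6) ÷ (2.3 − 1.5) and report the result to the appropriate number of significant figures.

7.9764 + 3.6 = 11.5764, limited to 1 d.p. → 3 s.f.; 2.3 − 1.5 = 0.8, limited to 1 d.p. → 1 s.f.
Carrying full precision, 11.5764 ÷ 0.8 = 14.4705; keep min(3, 1) = 1 s.f.
Rounded to 1 significant figure: 1 × 10¹.

1 × 10¹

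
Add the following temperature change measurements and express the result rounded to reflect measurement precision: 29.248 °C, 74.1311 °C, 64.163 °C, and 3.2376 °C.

170.780 °C

29.248 °C + 74.1311 °C + 64.163 °C + 3.2376 °C = 170.7797 °C.
Addition/subtraction keeps the fewest decimal places: 29.248 → 3 decimal places, 74.1311 → 4 decimal places, 64.163 → 3 decimal places, 3.2376 → 4 decimal places; limit is 3.
Rounded to 3 decimal places: 170.780 °C.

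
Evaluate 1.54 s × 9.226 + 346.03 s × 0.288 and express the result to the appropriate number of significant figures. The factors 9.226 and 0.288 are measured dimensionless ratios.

1.54 × 9.226 = 14.20804 → 14.2 s (3 s.f., last digit at the 10^-1 place).
346.03 × 0.288 = 99.65664 → 99.7 s (3 s.f., last digit at the 10^-1 place).
Sum: 113.86468 s; keep the coarser place, 10^-1.
Result: 113.9 s.

113.9 s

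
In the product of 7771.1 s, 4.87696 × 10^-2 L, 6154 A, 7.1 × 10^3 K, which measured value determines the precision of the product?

7.1 × 10^3 K

7771.1 s → 5 s.f.; 4.87696 × 10^-2 L → 6 s.f.; 6154 A → 4 s.f.; 7.1 × 10^3 K → 2 s.f.
The fewest is 2 significant figures, from 7.1 × 10^3 K.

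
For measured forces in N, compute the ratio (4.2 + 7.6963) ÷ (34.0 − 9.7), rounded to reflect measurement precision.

4.2 + 7.6963 = 11.8963, limited to 1 d.p. → 3 s.f.; 34.0 − 9.7 = 24.3, limited to 1 d.p. → 3 s.f.
Carrying full precision, 11.8963 ÷ 24.3 = 0.489559670782…; keep min(3, 3) = 3 s.f.
Rounded to 3 significant figures: 0.490.

0.490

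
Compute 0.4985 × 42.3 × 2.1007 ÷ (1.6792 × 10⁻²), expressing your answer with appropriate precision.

0.4985 × 42.3 × 2.1007 ÷ (1.6792 × 10⁻²) = 2637.9535246…
Multiplication/division keeps the fewest significant figures: 0.4985 → 4 s.f., 42.3 → 3 s.f., 2.1007 → 5 s.f., 1.6792 × 10⁻² → 5 s.f.; limit is 3.
Rounded to 3 significant figures: 2.64 × 10³.

2.64 × 10³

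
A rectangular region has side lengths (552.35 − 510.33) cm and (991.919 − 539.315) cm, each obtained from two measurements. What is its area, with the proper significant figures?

552.35 − 510.33 = 42.02, limited to 2 d.p. → 4 s.f.; 991.919 − 539.315 = 452.604, limited to 3 d.p. → 6 s.f.
Carrying full precision, 42.02 × 452.604 = 19018.42008; keep min(4, 6) = 4 s.f.
Rounded to 4 significant figures: 1.902 × 10⁴ cm².

1.902 × 10⁴ cm²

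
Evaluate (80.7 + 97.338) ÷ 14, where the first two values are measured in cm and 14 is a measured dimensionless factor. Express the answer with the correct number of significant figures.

80.7 cm + 97.338 cm = 178.038 cm; the sum is limited to 1 decimal place (4 s.f.).
Carrying full precision, 178.038 ÷ 14 = 12.717 cm; 14 has 2 s.f., so the result keeps min(4, 2) = 2 s.f.
Rounded to 2 significant figures: 13 cm.

13 cm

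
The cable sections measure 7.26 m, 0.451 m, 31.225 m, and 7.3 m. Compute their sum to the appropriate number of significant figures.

7.26 m + 0.451 m + 31.225 m + 7.3 m = 46.236 m.
Addition/subtraction keeps the fewest decimal places: 7.26 → 2 decimal places, 0.451 → 3 decimal places, 31.225 → 3 decimal places, 7.3 → 1 decimal place; limit is 1.
Rounded to 1 decimal place: 46.2 m.

46.2 m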